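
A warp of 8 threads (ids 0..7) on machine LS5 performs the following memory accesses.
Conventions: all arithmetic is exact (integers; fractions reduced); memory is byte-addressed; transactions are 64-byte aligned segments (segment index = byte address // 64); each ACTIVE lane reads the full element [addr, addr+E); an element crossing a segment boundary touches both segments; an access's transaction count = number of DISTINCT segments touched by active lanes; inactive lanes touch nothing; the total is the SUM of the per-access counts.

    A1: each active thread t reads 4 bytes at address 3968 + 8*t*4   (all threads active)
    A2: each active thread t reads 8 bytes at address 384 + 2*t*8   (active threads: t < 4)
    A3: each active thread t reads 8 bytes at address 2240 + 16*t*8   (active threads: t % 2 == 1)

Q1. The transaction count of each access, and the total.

A1: 4 transactions
A2: 1 transaction
A3: 4 transactions

Answer: 4,1,4; total 9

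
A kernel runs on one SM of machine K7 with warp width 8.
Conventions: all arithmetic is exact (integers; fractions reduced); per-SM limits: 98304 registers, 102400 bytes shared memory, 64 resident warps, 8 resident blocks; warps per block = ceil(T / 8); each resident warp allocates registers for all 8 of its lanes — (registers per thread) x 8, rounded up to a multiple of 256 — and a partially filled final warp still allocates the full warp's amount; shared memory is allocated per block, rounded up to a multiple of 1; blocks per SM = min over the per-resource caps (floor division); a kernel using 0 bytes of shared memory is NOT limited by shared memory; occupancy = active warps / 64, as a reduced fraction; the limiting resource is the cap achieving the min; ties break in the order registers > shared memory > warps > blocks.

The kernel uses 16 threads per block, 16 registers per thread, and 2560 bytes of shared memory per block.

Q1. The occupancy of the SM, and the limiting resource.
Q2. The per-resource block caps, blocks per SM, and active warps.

Answer: occupancy 1/4, limited by blocks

registers: 192 blocks
shared memory: 40 blocks
warps: 32 blocks
blocks: 8 blocks

Answer: 8 blocks, 16 active warps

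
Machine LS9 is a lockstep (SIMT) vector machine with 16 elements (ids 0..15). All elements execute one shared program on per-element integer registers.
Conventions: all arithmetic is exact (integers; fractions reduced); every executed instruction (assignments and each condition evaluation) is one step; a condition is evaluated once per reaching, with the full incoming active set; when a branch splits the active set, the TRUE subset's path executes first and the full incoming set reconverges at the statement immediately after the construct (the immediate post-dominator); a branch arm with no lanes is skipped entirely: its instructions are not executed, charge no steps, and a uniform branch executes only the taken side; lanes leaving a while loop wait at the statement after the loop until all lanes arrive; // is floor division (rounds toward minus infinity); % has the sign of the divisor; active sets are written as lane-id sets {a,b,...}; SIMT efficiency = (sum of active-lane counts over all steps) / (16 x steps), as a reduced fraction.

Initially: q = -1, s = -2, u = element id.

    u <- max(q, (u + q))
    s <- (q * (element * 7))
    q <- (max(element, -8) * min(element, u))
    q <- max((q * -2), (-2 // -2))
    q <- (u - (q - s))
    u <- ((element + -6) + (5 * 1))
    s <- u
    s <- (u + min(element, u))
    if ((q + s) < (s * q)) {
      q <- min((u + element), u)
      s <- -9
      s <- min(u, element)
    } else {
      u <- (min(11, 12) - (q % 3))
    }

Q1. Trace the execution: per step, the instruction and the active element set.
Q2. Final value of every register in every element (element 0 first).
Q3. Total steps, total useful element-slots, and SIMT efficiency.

step 0: u <- max(q, (u + q))         {0,1,2,3,4,5,6,7,8,9,10,11,12,13,14,15}
step 1: s <- (q * (element * 7))     {0,1,2,3,4,5,6,7,8,9,10,11,12,13,14,15}
step 2: q <- (max(element, -8) * min(element, u)) {0,1,2,3,4,5,6,7,8,9,10,11,12,13,14,15}
step 3: q <- max((q * -2), (-2 // -2)) {0,1,2,3,4,5,6,7,8,9,10,11,12,13,14,15}
step 4: q <- (u - (q - s))           {0,1,2,3,4,5,6,7,8,9,10,11,12,13,14,15}
step 5: u <- ((element + -6) + (5 * 1)) {0,1,2,3,4,5,6,7,8,9,10,11,12,13,14,15}
step 6: s <- u                       {0,1,2,3,4,5,6,7,8,9,10,11,12,13,14,15}
step 7: s <- (u + min(element, u))   {0,1,2,3,4,5,6,7,8,9,10,11,12,13,14,15}
step 8: eval ((q + s) < (s * q))     {0,1,2,3,4,5,6,7,8,9,10,11,12,13,14,15}
step 9: q <- min((u + element), u)   {0,1}
step 10: s <- -9                      {0,1}
step 11: s <- min(u, element)         {0,1}
step 12: u <- (min(11, 12) - (q % 3)) {2,3,4,5,6,7,8,9,10,11,12,13,14,15}

Answer: 13 steps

q: -1,0,-14,-20,-26,-32,-38,-44,-50,-56,-62,-68,-74,-80,-86,-92
s: -1,0,2,4,6,8,10,12,14,16,18,20,22,24,26,28
u: -1,0,10,10,10,10,10,10,10,10,10,10,10,10,10,10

steps = 13; useful = 164; efficiency = 164/208 = 41/52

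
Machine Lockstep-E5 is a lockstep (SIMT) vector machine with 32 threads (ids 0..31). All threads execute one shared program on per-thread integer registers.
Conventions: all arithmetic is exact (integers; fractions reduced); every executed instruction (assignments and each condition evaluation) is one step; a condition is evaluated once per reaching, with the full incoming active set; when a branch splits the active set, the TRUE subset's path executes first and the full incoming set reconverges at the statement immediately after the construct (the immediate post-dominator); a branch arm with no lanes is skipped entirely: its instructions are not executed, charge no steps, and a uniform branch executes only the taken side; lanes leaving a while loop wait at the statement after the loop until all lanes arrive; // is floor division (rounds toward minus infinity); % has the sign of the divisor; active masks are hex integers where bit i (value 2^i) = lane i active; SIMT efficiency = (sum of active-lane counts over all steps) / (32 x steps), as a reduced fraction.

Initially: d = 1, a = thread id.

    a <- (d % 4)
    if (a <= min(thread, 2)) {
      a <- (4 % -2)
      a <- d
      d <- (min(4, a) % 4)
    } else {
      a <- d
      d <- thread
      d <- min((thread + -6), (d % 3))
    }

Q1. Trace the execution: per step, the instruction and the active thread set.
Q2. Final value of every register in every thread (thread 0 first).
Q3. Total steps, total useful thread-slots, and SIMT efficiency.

step 0: a <- (d % 4)                 0xffffffff
step 1: eval (a <= min(thread, 2))   0xffffffff
step 2: a <- (4 % -2)                0xfffffffe
step 3: a <- d                       0xfffffffe
step 4: d <- (min(4, a) % 4)         0xfffffffe
step 5: a <- d                       0x00000001
step 6: d <- thread                  0x00000001
step 7: d <- min((thread + -6), (d % 3)) 0x00000001

Answer: 8 steps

d: -6,1,1,1,1,1,1,1,1,1,1,1,1,1,1,1,1,1,1,1,1,1,1,1,1,1,1,1,1,1,1,1
a: 1,1,1,1,1,1,1,1,1,1,1,1,1,1,1,1,1,1,1,1,1,1,1,1,1,1,1,1,1,1,1,1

steps = 8; useful = 160; efficiency = 160/256 = 5/8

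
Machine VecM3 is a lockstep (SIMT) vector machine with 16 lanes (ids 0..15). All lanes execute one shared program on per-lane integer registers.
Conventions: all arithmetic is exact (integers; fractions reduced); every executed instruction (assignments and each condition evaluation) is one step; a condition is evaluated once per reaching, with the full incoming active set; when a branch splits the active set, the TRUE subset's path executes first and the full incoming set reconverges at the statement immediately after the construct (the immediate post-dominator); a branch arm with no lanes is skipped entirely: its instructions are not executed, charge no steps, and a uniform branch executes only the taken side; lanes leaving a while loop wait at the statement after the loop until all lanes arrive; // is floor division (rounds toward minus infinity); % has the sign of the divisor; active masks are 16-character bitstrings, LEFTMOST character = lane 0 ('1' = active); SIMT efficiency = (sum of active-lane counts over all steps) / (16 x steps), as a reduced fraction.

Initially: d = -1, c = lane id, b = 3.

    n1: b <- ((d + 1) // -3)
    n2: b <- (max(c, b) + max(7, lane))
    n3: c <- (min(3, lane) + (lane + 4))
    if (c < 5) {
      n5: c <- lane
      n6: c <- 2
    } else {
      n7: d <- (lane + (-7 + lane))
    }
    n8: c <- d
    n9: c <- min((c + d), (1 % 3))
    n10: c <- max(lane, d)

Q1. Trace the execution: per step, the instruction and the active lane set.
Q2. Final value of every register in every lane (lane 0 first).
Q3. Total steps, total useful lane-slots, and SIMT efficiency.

step 0: b <- ((d + 1) // -3)         1111111111111111
step 1: b <- (max(c, b) + max(7, lane)) 1111111111111111
step 2: c <- (min(3, lane) + (lane + 4)) 1111111111111111
step 3: eval (c < 5)                 1111111111111111
step 4: c <- lane                    1000000000000000
step 5: c <- 2                       1000000000000000
step 6: d <- (lane + (-7 + lane))    0111111111111111
step 7: c <- d                       1111111111111111
step 8: c <- min((c + d), (1 % 3))   1111111111111111
step 9: c <- max(lane, d)            1111111111111111

Answer: 10 steps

d: -1,-5,-3,-1,1,3,5,7,9,11,13,15,17,19,21,23
c: 0,1,2,3,4,5,6,7,9,11,13,15,17,19,21,23
b: 7,8,9,10,11,12,13,14,16,18,20,22,24,26,28,30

steps = 10; useful = 129; efficiency = 129/160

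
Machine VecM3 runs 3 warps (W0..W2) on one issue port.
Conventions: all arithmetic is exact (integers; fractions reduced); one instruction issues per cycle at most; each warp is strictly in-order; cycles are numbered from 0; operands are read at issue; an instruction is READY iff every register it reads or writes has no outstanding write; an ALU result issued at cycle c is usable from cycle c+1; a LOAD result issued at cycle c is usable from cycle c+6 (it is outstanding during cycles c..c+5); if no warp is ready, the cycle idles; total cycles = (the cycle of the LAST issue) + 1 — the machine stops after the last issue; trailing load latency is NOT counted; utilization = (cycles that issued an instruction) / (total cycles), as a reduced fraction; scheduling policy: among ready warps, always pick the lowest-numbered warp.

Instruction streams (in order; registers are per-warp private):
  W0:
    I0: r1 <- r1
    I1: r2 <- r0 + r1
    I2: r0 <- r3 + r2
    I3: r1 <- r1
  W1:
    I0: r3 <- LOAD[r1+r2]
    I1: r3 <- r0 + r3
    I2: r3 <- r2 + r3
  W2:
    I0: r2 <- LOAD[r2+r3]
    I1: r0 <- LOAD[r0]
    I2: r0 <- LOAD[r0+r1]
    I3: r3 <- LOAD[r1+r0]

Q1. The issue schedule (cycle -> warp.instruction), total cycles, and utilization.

cycle 0: W0.I0
cycle 1: W0.I1
cycle 2: W0.I2
cycle 3: W0.I3
cycle 4: W1.I0
cycle 5: W2.I0
cycle 6: W2.I1
cycle 7: idle
cycle 8: idle
cycle 9: idle
cycle 10: W1.I1
cycle 11: W1.I2
cycle 12: W2.I2
cycle 13: idle
cycle 14: idle
cycle 15: idle
cycle 16: idle
cycle 17: idle
cycle 18: W2.I3

Answer: 19 cycles, utilization 11/19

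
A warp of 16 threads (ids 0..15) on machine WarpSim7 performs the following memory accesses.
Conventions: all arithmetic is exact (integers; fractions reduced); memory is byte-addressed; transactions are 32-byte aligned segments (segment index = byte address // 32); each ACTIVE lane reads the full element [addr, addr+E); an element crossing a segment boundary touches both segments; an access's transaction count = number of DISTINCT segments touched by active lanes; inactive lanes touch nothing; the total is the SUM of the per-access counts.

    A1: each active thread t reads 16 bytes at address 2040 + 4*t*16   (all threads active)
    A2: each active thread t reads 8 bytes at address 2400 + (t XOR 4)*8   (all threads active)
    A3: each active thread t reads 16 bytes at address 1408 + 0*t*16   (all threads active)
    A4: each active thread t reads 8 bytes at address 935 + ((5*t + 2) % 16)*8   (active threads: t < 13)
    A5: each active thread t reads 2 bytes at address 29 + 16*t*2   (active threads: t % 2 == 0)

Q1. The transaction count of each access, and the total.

A1: 32 transactions
A2: 4 transactions
A3: 1 transaction
A4: 5 transactions
A5: 8 transactions

Answer: 32,4,1,5,8; total 50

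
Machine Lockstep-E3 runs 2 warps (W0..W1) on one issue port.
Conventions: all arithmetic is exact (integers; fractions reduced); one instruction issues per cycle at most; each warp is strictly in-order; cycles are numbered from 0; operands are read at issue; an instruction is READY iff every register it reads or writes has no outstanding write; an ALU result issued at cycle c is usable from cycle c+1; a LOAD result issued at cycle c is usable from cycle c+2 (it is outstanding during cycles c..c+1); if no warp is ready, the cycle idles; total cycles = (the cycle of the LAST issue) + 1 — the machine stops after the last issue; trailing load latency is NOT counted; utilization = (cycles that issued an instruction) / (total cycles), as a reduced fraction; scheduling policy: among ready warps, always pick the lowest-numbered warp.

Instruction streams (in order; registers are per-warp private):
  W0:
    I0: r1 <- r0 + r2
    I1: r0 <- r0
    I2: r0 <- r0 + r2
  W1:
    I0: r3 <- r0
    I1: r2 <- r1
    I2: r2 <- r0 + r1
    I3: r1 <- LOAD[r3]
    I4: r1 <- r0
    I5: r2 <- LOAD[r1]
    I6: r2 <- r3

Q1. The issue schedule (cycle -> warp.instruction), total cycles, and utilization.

cycle 0: W0.I0
cycle 1: W0.I1
cycle 2: W0.I2
cycle 3: W1.I0
cycle 4: W1.I1
cycle 5: W1.I2
cycle 6: W1.I3
cycle 7: idle
cycle 8: W1.I4
cycle 9: W1.I5
cycle 10: idle
cycle 11: W1.I6

Answer: 12 cycles, utilization 5/6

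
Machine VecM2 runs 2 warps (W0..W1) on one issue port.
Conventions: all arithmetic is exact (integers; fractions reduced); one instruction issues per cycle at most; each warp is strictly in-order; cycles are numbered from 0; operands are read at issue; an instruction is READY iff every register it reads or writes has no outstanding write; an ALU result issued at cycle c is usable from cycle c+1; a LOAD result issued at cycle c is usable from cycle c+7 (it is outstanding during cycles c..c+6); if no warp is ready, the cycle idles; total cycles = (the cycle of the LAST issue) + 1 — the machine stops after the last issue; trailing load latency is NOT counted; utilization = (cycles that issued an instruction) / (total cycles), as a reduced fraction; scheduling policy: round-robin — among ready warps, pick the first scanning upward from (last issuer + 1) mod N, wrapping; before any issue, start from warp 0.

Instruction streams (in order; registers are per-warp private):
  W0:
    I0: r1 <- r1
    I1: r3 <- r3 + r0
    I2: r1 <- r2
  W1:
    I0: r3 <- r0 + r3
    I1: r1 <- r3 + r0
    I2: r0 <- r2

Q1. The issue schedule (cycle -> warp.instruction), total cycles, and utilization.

cycle 0: W0.I0
cycle 1: W1.I0
cycle 2: W0.I1
cycle 3: W1.I1
cycle 4: W0.I2
cycle 5: W1.I2

Answer: 6 cycles, utilization 1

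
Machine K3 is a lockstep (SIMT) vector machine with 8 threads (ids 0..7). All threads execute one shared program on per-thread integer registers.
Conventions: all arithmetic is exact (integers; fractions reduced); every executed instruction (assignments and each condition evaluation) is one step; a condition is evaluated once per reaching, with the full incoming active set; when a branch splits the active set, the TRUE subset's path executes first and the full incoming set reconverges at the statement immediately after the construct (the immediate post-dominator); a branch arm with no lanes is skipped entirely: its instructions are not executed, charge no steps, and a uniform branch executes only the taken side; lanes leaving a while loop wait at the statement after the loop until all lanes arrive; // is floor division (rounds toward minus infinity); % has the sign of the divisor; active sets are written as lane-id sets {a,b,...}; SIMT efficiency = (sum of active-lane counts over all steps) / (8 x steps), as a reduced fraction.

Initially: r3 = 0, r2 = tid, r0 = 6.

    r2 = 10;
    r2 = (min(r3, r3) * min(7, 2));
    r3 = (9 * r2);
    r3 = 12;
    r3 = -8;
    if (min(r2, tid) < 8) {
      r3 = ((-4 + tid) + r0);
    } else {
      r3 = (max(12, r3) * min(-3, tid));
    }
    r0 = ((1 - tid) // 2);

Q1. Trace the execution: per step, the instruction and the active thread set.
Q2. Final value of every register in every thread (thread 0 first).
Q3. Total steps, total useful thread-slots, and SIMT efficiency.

step 0: r2 <- 10                     {0,1,2,3,4,5,6,7}
step 1: r2 <- (min(r3, r3) * min(7, 2)) {0,1,2,3,4,5,6,7}
step 2: r3 <- (9 * r2)               {0,1,2,3,4,5,6,7}
step 3: r3 <- 12                     {0,1,2,3,4,5,6,7}
step 4: r3 <- -8                     {0,1,2,3,4,5,6,7}
step 5: eval (min(r2, tid) < 8)      {0,1,2,3,4,5,6,7}
step 6: r3 <- ((-4 + tid) + r0)      {0,1,2,3,4,5,6,7}
step 7: r0 <- ((1 - tid) // 2)       {0,1,2,3,4,5,6,7}

Answer: 8 steps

r3: 2,3,4,5,6,7,8,9
r2: 0,0,0,0,0,0,0,0
r0: 0,0,-1,-1,-2,-2,-3,-3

steps = 8; useful = 64; efficiency = 64/64 = 1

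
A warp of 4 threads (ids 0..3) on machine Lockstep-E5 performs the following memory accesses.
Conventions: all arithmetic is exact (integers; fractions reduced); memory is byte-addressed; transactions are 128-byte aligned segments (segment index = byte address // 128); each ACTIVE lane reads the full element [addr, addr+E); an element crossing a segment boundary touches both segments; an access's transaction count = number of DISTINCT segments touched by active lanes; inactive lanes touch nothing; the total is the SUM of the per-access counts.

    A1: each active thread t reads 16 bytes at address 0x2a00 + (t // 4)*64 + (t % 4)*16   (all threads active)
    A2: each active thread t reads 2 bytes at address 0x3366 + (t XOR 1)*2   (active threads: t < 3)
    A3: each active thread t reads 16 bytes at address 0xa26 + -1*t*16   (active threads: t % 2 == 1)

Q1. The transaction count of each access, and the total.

A1: 1 transaction
A2: 1 transaction
A3: 2 transactions

Answer: 1,1,2; total 4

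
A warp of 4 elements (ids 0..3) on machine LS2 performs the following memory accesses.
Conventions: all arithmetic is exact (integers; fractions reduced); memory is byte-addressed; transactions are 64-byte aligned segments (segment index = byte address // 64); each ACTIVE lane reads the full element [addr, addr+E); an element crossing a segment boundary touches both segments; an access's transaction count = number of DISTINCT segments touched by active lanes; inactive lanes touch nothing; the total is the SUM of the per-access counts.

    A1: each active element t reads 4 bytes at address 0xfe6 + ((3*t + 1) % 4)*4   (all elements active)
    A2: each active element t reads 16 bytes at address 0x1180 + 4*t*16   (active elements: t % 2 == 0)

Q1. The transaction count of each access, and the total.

A1: 1 transaction
A2: 2 transactions

Answer: 1,2; total 3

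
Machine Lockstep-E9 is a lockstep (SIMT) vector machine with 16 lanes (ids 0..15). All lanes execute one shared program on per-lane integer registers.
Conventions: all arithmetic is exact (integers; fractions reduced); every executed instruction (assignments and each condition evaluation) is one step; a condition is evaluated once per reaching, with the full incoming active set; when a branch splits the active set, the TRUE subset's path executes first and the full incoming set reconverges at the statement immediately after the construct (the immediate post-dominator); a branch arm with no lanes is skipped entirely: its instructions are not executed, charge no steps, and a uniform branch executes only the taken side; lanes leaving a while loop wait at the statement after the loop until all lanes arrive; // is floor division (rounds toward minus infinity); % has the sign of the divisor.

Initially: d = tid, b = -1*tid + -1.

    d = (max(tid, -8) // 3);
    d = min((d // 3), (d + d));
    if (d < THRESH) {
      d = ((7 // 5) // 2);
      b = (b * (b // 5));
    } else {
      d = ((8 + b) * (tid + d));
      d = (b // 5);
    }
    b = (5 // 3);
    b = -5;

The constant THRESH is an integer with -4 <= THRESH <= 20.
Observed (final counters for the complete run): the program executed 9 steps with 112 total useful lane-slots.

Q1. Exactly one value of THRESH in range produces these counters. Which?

Answer: THRESH = 1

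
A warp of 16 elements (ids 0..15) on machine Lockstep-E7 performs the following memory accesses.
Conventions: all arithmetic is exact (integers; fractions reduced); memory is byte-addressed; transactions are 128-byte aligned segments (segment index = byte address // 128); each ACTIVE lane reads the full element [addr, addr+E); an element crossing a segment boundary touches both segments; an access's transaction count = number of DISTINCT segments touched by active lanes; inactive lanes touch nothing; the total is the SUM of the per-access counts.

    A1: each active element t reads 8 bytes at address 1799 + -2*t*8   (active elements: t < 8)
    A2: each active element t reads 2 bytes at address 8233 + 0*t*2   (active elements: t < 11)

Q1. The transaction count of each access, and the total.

A1: 2 transactions
A2: 1 transaction

Answer: 2,1; total 3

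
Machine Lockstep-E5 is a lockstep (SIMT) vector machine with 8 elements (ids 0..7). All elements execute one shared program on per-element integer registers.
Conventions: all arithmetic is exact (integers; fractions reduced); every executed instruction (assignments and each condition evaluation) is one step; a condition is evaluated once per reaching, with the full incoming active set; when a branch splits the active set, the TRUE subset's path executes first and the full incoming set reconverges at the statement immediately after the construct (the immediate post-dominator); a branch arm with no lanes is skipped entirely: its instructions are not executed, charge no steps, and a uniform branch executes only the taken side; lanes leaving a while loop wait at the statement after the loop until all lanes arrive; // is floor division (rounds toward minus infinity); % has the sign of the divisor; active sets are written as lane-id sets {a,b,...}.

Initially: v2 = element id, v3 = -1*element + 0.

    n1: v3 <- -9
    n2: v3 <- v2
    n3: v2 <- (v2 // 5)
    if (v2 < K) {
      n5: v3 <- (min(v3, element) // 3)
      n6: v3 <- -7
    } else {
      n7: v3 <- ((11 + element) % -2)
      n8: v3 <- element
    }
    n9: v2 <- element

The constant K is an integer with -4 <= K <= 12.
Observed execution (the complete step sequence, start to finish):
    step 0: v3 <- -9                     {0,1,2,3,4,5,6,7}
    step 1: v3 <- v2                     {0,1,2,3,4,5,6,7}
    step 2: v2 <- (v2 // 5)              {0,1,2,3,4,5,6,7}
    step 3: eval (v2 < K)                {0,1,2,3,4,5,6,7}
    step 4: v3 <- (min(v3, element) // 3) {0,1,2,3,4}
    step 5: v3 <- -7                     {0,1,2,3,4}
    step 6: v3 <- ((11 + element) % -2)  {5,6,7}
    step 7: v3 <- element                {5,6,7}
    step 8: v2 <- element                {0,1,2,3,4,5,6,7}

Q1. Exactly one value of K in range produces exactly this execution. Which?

Answer: K = 1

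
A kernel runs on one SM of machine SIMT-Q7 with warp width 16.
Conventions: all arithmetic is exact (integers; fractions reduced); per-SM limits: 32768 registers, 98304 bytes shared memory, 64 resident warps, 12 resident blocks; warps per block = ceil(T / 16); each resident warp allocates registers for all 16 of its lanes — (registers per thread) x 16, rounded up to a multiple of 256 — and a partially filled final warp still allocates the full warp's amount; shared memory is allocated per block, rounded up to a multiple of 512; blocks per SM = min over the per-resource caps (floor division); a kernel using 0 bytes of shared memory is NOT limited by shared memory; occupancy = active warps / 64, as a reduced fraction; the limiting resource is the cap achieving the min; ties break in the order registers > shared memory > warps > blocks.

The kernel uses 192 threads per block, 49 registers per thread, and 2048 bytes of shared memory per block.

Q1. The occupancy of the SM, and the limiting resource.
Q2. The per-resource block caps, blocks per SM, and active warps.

Answer: occupancy 3/8, limited by registers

registers: 2 blocks
shared memory: 48 blocks
warps: 5 blocks
blocks: 12 blocks

Answer: 2 blocks, 24 active warps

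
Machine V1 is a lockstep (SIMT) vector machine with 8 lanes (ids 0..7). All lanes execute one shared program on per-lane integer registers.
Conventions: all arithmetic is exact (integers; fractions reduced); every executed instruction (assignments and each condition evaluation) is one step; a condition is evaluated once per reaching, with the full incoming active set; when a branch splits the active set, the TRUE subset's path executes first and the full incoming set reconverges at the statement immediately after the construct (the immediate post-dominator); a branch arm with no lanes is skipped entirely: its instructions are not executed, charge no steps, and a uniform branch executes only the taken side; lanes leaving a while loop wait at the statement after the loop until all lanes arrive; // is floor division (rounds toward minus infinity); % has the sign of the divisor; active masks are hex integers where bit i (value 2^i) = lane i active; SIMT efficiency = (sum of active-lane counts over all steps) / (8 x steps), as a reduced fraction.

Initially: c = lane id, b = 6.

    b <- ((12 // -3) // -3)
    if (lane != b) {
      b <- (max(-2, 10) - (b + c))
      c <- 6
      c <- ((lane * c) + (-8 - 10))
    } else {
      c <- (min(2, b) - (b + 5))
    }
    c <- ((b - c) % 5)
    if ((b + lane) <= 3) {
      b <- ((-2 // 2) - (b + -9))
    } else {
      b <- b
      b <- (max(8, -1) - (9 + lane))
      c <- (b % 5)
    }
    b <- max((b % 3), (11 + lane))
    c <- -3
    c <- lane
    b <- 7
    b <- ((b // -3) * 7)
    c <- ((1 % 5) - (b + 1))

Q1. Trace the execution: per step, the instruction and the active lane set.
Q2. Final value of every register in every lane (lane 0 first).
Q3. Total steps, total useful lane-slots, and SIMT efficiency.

step 0: b <- ((12 // -3) // -3)      0xff
step 1: eval (lane != b)             0xff
step 2: b <- (max(-2, 10) - (b + c)) 0xfd
step 3: c <- 6                       0xfd
step 4: c <- ((lane * c) + (-8 - 10)) 0xfd
step 5: c <- (min(2, b) - (b + 5))   0x02
step 6: c <- ((b - c) % 5)           0xff
step 7: eval ((b + lane) <= 3)       0xff
step 8: b <- ((-2 // 2) - (b + -9))  0x02
step 9: b <- b                       0xfd
step 10: b <- (max(8, -1) - (9 + lane)) 0xfd
step 11: c <- (b % 5)                 0xfd
step 12: b <- max((b % 3), (11 + lane)) 0xff
step 13: c <- -3                      0xff
step 14: c <- lane                    0xff
step 15: b <- 7                       0xff
step 16: b <- ((b // -3) * 7)         0xff
step 17: c <- ((1 % 5) - (b + 1))     0xff

Answer: 18 steps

c: 21,21,21,21,21,21,21,21
b: -21,-21,-21,-21,-21,-21,-21,-21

steps = 18; useful = 124; efficiency = 124/144 = 31/36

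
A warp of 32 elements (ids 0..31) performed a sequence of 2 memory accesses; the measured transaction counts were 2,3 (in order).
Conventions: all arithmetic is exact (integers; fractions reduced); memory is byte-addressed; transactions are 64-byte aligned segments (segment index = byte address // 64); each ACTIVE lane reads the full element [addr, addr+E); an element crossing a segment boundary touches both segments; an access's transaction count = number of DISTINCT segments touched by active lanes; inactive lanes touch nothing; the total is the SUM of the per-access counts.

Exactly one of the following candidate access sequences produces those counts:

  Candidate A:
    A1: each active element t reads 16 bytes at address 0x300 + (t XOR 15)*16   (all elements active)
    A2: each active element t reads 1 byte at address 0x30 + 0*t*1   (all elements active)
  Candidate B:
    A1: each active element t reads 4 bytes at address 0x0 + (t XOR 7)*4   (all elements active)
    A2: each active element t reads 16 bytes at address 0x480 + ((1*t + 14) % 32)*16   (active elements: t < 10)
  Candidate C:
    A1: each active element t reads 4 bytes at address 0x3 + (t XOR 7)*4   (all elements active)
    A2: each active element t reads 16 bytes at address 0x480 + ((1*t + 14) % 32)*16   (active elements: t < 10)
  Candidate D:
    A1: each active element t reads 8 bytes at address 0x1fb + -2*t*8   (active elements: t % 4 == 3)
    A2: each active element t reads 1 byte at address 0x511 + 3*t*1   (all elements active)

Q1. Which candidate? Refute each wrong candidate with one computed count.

A: A1 gives 8 transactions, not 2
C: A1 gives 3 transactions, not 2
D: A1 gives 8 transactions, not 2
B: all counts match (2,3)

Answer: B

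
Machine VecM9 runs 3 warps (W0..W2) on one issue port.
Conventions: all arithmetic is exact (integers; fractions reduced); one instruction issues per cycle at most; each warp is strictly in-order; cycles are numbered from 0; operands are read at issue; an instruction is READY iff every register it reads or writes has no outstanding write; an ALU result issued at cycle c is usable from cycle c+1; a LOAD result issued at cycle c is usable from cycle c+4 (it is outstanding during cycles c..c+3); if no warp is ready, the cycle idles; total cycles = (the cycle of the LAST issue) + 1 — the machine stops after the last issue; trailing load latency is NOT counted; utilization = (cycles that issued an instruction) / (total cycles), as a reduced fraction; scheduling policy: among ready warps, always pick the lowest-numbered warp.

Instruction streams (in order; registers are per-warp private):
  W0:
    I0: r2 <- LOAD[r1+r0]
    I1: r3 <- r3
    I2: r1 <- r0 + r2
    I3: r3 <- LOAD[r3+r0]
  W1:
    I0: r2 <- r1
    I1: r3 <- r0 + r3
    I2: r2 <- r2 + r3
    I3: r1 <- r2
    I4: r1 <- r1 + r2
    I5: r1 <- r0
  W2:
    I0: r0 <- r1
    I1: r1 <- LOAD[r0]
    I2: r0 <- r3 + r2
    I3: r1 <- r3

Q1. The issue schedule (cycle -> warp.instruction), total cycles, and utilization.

cycle 0: W0.I0
cycle 1: W0.I1
cycle 2: W1.I0
cycle 3: W1.I1
cycle 4: W0.I2
cycle 5: W0.I3
cycle 6: W1.I2
cycle 7: W1.I3
cycle 8: W1.I4
cycle 9: W1.I5
cycle 10: W2.I0
cycle 11: W2.I1
cycle 12: W2.I2
cycle 13: idle
cycle 14: idle
cycle 15: W2.I3

Answer: 16 cycles, utilization 7/8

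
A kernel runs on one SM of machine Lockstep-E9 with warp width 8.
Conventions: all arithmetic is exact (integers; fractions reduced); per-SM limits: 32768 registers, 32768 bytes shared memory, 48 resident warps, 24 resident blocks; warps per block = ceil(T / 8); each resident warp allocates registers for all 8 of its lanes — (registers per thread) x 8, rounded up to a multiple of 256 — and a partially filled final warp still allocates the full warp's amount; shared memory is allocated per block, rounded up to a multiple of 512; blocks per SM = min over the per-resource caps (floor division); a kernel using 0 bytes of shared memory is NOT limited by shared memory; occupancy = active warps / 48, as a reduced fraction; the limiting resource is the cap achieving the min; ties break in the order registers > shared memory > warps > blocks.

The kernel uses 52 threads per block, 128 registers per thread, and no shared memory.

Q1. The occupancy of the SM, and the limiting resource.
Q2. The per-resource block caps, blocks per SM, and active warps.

Answer: occupancy 7/12, limited by registers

registers: 4 blocks
shared memory: no limit (kernel uses none)
warps: 6 blocks
blocks: 24 blocks

Answer: 4 blocks, 28 active warps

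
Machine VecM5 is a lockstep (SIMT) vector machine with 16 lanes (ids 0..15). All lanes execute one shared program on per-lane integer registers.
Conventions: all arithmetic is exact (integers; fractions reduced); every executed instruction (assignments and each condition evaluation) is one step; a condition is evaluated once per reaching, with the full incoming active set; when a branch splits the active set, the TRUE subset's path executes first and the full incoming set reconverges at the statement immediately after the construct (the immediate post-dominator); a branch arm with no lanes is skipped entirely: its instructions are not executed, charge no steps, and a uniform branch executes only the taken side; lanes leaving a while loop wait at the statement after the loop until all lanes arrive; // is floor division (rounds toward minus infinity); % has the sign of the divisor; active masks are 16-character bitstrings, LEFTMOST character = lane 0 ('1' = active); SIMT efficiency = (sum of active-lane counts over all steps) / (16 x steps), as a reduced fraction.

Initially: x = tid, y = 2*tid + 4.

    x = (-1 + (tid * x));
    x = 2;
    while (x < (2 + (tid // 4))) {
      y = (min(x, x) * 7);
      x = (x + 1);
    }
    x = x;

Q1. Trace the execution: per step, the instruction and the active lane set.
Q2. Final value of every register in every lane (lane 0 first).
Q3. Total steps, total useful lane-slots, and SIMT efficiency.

step 0: x <- (-1 + (tid * x))        1111111111111111
step 1: x <- 2                       1111111111111111
step 2: eval (x < (2 + (tid // 4)))  1111111111111111
step 3: y <- (min(x, x) * 7)         0000111111111111
step 4: x <- (x + 1)                 0000111111111111
step 5: eval (x < (2 + (tid // 4)))  0000111111111111
step 6: y <- (min(x, x) * 7)         0000000011111111
step 7: x <- (x + 1)                 0000000011111111
step 8: eval (x < (2 + (tid // 4)))  0000000011111111
step 9: y <- (min(x, x) * 7)         0000000000001111
step 10: x <- (x + 1)                 0000000000001111
step 11: eval (x < (2 + (tid // 4)))  0000000000001111
step 12: x <- x                       1111111111111111

Answer: 13 steps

x: 2,2,2,2,3,3,3,3,4,4,4,4,5,5,5,5
y: 4,6,8,10,14,14,14,14,21,21,21,21,28,28,28,28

steps = 13; useful = 136; efficiency = 136/208 = 17/26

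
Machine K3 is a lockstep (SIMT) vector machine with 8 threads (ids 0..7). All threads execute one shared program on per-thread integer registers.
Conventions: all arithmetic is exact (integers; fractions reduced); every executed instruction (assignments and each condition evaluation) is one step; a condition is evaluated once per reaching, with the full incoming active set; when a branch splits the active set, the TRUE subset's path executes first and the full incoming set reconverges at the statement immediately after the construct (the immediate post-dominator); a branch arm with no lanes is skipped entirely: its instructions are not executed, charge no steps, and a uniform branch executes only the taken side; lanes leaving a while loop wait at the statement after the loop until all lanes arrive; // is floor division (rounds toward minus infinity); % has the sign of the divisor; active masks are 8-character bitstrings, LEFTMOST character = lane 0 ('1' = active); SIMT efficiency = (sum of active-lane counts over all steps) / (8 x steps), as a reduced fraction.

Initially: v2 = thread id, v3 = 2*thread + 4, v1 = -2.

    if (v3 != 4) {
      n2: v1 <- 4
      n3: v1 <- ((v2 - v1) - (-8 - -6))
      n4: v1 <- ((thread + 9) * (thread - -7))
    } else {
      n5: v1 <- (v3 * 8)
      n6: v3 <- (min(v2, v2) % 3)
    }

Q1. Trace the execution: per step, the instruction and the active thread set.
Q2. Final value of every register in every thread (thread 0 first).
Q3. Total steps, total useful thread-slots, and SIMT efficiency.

step 0: eval (v3 != 4)               11111111
step 1: v1 <- 4                      01111111
step 2: v1 <- ((v2 - v1) - (-8 - -6)) 01111111
step 3: v1 <- ((thread + 9) * (thread - -7)) 01111111
step 4: v1 <- (v3 * 8)               10000000
step 5: v3 <- (min(v2, v2) % 3)      10000000

Answer: 6 steps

v2: 0,1,2,3,4,5,6,7
v3: 0,6,8,10,12,14,16,18
v1: 32,80,99,120,143,168,195,224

steps = 6; useful = 31; efficiency = 31/48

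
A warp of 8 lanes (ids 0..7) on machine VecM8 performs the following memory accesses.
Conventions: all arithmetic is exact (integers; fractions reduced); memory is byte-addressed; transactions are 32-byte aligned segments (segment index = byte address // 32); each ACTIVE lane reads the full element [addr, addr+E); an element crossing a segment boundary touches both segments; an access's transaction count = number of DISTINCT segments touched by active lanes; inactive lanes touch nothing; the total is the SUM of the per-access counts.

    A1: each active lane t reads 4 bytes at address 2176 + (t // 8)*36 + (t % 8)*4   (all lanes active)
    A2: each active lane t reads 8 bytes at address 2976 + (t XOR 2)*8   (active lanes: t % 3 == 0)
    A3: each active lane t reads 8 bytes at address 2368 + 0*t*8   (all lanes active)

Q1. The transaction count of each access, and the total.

A1: 1 transaction
A2: 2 transactions
A3: 1 transaction

Answer: 1,2,1; total 4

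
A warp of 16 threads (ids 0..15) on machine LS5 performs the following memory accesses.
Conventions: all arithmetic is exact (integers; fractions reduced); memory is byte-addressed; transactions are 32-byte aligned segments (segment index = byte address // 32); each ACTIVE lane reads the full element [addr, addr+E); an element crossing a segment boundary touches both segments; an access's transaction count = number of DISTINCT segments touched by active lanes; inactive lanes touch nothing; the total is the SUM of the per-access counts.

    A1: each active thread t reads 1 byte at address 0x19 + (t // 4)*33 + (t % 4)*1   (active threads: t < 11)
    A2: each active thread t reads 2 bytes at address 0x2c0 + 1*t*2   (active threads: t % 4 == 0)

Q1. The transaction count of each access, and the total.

A1: 3 transactions
A2: 1 transaction

Answer: 3,1; total 4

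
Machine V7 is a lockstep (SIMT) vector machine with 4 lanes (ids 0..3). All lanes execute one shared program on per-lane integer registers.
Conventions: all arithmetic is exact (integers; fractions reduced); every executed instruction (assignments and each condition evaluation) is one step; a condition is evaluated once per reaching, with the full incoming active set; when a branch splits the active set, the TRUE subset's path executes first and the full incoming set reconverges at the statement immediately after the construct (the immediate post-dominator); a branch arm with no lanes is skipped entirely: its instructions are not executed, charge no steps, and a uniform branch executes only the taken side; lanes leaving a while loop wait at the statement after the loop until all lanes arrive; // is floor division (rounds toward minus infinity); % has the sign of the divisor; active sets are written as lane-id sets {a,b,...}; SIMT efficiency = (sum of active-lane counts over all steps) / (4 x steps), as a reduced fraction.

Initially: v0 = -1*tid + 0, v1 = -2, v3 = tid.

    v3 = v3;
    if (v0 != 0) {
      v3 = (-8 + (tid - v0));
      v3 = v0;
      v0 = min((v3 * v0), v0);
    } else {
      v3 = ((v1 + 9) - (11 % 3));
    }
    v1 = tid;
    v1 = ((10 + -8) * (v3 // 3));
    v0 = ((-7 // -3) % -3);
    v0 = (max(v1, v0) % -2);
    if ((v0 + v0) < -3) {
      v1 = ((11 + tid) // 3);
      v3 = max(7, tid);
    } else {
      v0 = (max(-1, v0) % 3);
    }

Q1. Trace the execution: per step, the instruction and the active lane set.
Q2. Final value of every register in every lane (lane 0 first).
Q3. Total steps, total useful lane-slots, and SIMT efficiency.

step 0: v3 <- v3                     {0,1,2,3}
step 1: eval (v0 != 0)               {0,1,2,3}
step 2: v3 <- (-8 + (tid - v0))      {1,2,3}
step 3: v3 <- v0                     {1,2,3}
step 4: v0 <- min((v3 * v0), v0)     {1,2,3}
step 5: v3 <- ((v1 + 9) - (11 % 3))  {0}
step 6: v1 <- tid                    {0,1,2,3}
step 7: v1 <- ((10 + -8) * (v3 // 3)) {0,1,2,3}
step 8: v0 <- ((-7 // -3) % -3)      {0,1,2,3}
step 9: v0 <- (max(v1, v0) % -2)     {0,1,2,3}
step 10: eval ((v0 + v0) < -3)        {0,1,2,3}
step 11: v0 <- (max(-1, v0) % 3)      {0,1,2,3}

Answer: 12 steps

v0: 0,2,2,2
v1: 2,-2,-2,-2
v3: 5,-1,-2,-3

steps = 12; useful = 42; efficiency = 42/48 = 7/8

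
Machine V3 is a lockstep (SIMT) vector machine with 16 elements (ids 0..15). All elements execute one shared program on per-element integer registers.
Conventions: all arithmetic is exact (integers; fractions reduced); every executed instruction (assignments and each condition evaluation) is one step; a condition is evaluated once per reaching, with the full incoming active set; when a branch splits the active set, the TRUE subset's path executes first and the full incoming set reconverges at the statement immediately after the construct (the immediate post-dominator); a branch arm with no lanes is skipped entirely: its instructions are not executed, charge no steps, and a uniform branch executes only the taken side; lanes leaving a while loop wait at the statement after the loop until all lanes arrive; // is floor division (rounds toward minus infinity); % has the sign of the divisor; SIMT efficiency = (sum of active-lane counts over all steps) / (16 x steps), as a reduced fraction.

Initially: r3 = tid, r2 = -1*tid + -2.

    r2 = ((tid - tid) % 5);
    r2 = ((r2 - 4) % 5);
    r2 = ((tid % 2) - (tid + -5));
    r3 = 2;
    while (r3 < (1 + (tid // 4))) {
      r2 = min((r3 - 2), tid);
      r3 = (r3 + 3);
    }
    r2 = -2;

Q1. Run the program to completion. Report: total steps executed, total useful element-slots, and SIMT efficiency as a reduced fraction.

Answer: 9 steps, 120 useful, 5/6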